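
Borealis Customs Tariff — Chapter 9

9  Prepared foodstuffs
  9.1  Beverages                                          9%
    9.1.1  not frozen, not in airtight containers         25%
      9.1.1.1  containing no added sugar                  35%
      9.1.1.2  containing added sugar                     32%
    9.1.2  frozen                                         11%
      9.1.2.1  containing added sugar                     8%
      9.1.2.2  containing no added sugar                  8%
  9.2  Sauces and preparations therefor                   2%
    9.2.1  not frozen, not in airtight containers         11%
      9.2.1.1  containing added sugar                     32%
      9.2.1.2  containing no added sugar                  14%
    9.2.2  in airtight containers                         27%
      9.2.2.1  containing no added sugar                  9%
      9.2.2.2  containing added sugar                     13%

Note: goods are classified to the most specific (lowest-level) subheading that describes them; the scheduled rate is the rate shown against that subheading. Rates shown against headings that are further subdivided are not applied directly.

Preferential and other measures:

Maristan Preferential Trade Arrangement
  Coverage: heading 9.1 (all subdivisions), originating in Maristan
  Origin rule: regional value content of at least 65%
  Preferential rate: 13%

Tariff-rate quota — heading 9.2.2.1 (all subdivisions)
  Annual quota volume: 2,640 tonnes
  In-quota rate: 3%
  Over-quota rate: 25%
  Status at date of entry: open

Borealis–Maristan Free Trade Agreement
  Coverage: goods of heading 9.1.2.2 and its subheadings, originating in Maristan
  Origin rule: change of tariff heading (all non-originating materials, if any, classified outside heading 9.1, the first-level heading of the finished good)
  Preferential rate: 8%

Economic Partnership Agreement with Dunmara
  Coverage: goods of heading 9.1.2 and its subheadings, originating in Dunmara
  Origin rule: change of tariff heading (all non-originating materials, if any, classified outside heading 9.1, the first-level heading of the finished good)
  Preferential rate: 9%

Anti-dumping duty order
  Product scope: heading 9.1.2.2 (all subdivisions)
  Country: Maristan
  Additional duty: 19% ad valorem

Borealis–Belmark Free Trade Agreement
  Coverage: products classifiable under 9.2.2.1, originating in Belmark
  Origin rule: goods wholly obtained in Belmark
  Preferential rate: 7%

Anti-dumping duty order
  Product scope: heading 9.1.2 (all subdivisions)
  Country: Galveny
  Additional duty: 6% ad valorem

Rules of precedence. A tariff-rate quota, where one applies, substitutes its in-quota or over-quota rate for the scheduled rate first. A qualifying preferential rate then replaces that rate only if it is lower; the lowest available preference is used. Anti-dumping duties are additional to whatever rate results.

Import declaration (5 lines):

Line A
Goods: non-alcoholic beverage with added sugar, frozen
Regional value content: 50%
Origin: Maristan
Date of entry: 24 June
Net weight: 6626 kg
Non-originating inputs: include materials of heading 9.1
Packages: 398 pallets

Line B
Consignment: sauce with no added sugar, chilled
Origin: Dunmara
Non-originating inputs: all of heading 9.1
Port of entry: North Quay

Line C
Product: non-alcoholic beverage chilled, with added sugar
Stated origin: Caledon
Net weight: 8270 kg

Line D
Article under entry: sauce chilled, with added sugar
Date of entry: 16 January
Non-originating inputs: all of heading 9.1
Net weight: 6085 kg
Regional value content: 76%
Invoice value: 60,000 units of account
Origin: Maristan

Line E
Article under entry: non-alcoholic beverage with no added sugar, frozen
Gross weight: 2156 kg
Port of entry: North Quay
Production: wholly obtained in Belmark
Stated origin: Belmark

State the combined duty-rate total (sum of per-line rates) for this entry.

Line A: non-alcoholic beverage → 9.1; frozen → 9.1.2; with added sugar → 9.1.2.1. Scheduled 8%. Maristan agreement on 9.1: RVC < 65%; Maristan agreement on 9.1.2.2: 9.1.2.1 not covered. → 8%.
Line B: sauce → 9.2; chilled → 9.2.1; with no added sugar → 9.2.1.2. Scheduled 14%. Dunmara agreement on 9.1.2: 9.2.1.2 not covered. → 14%.
Line C: non-alcoholic beverage → 9.1; chilled → 9.1.1; with added sugar → 9.1.1.2. Scheduled 32%. No special measure applies. → 32%.
Line D: sauce → 9.2; chilled → 9.2.1; with added sugar → 9.2.1.1. Scheduled 32%. Maristan agreement on 9.1: 9.2.1.1 not covered; Maristan agreement on 9.1.2.2: 9.2.1.1 not covered. → 32%.
Line E: non-alcoholic beverage → 9.1; frozen → 9.1.2; with no added sugar → 9.1.2.2. Scheduled 8%. Belmark agreement on 9.2.2.1: 9.1.2.2 not covered. → 8%.
Sum: 8% + 14% + 32% + 32% + 8% = 94%.

94%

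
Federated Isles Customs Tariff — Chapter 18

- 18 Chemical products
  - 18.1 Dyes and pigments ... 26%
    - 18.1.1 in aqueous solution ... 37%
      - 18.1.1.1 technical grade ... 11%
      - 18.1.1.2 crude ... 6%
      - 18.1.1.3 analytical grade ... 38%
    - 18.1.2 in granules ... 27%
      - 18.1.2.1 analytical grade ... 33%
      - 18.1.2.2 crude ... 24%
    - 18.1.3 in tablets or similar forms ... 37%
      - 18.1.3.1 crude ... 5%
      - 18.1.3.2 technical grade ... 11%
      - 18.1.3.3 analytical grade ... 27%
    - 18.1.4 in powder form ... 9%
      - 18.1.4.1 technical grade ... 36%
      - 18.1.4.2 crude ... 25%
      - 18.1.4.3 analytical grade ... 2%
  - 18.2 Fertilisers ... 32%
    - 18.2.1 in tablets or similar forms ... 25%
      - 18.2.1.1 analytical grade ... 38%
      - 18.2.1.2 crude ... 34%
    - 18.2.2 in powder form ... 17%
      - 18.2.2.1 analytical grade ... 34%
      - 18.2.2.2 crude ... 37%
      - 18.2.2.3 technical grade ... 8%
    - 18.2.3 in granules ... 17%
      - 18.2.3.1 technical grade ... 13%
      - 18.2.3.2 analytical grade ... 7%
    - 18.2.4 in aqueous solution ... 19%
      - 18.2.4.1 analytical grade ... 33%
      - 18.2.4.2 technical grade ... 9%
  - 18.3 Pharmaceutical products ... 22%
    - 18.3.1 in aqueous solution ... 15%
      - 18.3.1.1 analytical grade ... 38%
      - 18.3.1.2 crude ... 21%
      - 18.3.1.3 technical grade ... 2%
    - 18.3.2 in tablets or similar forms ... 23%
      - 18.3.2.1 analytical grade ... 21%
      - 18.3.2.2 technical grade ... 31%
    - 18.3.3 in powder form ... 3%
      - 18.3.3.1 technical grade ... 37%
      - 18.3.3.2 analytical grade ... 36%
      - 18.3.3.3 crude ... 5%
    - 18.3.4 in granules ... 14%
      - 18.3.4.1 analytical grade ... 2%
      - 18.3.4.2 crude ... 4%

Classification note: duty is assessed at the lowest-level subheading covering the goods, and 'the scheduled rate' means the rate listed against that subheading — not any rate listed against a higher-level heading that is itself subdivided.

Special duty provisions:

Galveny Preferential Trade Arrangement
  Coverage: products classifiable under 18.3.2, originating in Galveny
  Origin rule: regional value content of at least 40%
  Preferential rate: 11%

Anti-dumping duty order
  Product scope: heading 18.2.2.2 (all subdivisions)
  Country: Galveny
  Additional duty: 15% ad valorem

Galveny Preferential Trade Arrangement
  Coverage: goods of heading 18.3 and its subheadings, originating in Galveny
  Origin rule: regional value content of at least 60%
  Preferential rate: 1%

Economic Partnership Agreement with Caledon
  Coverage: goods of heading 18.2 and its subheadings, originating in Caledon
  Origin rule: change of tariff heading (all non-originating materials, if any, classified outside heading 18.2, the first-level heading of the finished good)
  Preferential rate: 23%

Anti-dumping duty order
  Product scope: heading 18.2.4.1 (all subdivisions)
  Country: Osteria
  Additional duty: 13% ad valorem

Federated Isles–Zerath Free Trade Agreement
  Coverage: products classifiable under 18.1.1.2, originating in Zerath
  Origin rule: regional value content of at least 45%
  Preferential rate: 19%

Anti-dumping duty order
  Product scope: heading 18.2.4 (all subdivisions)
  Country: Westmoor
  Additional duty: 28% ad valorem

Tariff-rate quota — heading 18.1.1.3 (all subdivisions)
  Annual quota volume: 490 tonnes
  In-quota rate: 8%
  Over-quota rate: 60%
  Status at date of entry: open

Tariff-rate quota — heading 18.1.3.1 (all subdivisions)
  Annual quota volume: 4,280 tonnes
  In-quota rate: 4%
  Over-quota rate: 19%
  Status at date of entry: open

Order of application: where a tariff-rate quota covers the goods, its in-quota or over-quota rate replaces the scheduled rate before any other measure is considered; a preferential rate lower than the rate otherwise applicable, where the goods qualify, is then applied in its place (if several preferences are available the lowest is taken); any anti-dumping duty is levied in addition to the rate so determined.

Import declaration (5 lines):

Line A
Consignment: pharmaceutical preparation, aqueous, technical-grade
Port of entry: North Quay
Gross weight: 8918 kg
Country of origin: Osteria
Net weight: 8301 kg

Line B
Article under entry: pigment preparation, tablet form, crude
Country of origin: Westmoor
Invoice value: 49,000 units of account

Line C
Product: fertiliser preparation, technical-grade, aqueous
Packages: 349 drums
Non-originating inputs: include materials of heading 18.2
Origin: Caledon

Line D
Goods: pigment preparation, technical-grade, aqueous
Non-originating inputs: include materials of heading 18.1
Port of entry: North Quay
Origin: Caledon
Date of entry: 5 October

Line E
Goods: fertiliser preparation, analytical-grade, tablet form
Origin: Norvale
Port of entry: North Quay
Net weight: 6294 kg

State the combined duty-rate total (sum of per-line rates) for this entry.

64%

Line A: pharmaceutical → 18.3; aqueous → 18.3.1; technical-grade → 18.3.1.3. Scheduled 2%. No special measure applies. → 2%.
Line B: pigment → 18.1; tablet form → 18.1.3; crude → 18.1.3.1. Scheduled 5%. quota on 18.1.3.1 open → in-quota 4%. → 4%.
Line C: fertiliser → 18.2; aqueous → 18.2.4; technical-grade → 18.2.4.2. Scheduled 9%. Caledon agreement on 18.2: CTH not met. → 9%.
Line D: pigment → 18.1; aqueous → 18.1.1; technical-grade → 18.1.1.1. Scheduled 11%. Caledon agreement on 18.2: 18.1.1.1 not covered. → 11%.
Line E: fertiliser → 18.2; tablet form → 18.2.1; analytical-grade → 18.2.1.1. Scheduled 38%. No special measure applies. → 38%.
Sum: 2% + 4% + 9% + 11% + 38% = 64%.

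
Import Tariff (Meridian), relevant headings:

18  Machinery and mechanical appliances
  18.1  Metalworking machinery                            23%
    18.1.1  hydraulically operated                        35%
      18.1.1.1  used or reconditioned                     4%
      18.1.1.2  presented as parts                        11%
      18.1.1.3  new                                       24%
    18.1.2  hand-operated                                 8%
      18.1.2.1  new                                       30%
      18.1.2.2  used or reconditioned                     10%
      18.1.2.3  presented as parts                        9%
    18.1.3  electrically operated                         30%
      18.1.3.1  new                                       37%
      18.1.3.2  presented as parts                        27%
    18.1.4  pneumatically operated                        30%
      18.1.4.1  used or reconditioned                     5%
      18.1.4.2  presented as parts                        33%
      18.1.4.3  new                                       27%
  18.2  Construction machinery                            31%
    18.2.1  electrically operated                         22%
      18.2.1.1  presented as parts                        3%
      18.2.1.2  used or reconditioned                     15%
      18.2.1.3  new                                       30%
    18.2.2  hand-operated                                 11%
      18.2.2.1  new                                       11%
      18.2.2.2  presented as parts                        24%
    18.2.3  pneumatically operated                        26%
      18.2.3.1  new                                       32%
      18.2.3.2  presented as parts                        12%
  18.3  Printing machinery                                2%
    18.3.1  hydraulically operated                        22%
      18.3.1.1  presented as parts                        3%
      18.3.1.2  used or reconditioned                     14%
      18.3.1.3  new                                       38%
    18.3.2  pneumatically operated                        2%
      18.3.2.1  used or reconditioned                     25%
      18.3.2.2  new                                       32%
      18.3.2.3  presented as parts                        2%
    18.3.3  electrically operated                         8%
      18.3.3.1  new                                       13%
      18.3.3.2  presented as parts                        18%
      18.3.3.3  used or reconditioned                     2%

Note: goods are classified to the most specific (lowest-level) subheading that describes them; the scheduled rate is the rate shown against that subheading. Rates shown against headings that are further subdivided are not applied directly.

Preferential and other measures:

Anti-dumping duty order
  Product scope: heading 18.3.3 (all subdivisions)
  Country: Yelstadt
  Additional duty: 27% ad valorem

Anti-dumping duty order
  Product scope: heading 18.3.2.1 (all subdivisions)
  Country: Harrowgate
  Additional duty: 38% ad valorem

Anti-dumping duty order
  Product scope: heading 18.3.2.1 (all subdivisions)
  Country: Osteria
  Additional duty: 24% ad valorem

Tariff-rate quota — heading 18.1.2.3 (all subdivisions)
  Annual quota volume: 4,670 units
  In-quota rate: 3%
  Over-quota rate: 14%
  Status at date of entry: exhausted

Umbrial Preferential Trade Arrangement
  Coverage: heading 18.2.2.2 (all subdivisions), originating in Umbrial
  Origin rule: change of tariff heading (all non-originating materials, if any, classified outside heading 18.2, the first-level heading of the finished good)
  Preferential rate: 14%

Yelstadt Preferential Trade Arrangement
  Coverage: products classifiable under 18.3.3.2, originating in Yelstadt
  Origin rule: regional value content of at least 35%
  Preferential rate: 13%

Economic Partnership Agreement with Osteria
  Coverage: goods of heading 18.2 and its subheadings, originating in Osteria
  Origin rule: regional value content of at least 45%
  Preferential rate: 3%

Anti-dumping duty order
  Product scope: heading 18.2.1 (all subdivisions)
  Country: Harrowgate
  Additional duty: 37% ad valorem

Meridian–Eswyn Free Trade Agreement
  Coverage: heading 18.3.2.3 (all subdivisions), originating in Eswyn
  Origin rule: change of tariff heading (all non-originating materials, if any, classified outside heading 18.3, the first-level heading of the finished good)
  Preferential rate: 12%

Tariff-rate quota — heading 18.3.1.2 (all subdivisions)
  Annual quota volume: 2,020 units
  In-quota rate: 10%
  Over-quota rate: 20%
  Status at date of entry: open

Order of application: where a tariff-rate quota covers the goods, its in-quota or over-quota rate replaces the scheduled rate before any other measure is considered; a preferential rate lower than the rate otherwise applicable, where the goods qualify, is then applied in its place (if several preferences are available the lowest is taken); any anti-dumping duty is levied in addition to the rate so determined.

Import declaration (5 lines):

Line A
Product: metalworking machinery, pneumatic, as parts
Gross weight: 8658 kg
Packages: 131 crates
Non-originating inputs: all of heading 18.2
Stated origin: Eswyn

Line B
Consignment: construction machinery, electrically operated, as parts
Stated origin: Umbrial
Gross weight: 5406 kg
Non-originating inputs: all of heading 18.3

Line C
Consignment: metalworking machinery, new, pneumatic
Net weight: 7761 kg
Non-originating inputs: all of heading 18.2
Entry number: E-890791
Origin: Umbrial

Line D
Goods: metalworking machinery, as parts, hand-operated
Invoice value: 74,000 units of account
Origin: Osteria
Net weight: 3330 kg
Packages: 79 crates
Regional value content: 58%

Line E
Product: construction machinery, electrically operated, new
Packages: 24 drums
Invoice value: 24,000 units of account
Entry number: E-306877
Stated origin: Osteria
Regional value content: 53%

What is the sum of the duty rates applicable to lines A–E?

80%

Line A: metalworking → 18.1; pneumatic → 18.1.4; as parts → 18.1.4.2. Scheduled 33%. Eswyn agreement on 18.3.2.3: 18.1.4.2 not covered. → 33%.
Line B: construction → 18.2; electrically operated → 18.2.1; as parts → 18.2.1.1. Scheduled 3%. Umbrial agreement on 18.2.2.2: 18.2.1.1 not covered. → 3%.
Line C: metalworking → 18.1; pneumatic → 18.1.4; new → 18.1.4.3. Scheduled 27%. Umbrial agreement on 18.2.2.2: 18.1.4.3 not covered. → 27%.
Line D: metalworking → 18.1; hand-operated → 18.1.2; as parts → 18.1.2.3. Scheduled 9%. quota on 18.1.2.3 exhausted → over-quota 14%; Osteria agreement on 18.2: 18.1.2.3 not covered. → 14%.
Line E: construction → 18.2; electrically operated → 18.2.1; new → 18.2.1.3. Scheduled 30%. Osteria agreement on 18.2: RVC ≥ 45% → 3% available; preferential 3%. → 3%.
Sum: 33% + 3% + 27% + 14% + 3% = 80%.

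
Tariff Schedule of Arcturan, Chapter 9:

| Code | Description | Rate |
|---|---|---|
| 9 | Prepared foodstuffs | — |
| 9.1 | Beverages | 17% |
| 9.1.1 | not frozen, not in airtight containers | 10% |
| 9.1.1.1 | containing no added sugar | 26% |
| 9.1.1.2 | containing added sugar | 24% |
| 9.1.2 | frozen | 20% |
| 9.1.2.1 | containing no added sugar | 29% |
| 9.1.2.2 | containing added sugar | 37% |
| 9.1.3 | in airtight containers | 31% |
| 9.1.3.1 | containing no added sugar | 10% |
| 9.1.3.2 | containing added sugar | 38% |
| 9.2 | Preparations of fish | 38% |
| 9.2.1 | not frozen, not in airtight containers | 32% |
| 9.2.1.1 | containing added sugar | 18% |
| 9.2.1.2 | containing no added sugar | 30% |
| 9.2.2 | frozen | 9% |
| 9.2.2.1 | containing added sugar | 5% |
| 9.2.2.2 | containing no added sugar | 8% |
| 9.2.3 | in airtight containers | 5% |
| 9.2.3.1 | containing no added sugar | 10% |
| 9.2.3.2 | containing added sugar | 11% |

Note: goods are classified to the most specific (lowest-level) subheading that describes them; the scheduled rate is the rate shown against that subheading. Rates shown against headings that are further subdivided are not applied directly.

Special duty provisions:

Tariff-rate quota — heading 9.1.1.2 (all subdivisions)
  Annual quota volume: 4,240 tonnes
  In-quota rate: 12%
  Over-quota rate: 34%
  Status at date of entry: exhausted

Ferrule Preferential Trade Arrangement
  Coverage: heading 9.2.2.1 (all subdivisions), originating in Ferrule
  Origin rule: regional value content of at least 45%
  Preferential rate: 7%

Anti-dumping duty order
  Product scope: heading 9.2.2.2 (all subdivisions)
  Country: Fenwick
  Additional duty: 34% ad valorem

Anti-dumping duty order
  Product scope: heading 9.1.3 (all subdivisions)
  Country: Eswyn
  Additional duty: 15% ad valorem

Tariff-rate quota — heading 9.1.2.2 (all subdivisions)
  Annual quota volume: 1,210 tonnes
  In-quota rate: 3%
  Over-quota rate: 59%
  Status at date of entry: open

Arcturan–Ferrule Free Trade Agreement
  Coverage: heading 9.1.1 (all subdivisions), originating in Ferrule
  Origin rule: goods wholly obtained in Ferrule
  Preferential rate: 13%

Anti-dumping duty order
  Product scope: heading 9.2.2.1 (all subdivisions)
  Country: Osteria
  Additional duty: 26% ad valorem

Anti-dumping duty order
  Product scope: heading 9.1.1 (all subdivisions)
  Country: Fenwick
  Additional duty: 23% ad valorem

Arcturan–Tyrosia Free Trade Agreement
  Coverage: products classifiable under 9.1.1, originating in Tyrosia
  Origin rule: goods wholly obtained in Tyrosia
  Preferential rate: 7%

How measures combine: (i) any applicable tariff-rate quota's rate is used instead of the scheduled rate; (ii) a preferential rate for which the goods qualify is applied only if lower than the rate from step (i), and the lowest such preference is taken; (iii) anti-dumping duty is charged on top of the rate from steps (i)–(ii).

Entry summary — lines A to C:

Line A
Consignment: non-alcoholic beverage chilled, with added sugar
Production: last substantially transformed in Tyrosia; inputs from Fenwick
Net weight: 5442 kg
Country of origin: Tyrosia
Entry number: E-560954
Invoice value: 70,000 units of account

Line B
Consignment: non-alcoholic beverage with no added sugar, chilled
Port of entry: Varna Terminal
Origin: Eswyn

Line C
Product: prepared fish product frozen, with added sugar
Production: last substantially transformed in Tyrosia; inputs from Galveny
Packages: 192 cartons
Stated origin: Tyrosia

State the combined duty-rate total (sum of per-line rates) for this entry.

65%

Line A: non-alcoholic beverage → 9.1; chilled → 9.1.1; with added sugar → 9.1.1.2. Scheduled 24%. quota on 9.1.1.2 exhausted → over-quota 34%; Tyrosia agreement on 9.1.1: not wholly obtained. → 34%.
Line B: non-alcoholic beverage → 9.1; chilled → 9.1.1; with no added sugar → 9.1.1.1. Scheduled 26%. No special measure applies. → 26%.
Line C: prepared fish product → 9.2; frozen → 9.2.2; with added sugar → 9.2.2.1. Scheduled 5%. Tyrosia agreement on 9.1.1: 9.2.2.1 not covered. → 5%.
Sum: 34% + 26% + 5% = 65%.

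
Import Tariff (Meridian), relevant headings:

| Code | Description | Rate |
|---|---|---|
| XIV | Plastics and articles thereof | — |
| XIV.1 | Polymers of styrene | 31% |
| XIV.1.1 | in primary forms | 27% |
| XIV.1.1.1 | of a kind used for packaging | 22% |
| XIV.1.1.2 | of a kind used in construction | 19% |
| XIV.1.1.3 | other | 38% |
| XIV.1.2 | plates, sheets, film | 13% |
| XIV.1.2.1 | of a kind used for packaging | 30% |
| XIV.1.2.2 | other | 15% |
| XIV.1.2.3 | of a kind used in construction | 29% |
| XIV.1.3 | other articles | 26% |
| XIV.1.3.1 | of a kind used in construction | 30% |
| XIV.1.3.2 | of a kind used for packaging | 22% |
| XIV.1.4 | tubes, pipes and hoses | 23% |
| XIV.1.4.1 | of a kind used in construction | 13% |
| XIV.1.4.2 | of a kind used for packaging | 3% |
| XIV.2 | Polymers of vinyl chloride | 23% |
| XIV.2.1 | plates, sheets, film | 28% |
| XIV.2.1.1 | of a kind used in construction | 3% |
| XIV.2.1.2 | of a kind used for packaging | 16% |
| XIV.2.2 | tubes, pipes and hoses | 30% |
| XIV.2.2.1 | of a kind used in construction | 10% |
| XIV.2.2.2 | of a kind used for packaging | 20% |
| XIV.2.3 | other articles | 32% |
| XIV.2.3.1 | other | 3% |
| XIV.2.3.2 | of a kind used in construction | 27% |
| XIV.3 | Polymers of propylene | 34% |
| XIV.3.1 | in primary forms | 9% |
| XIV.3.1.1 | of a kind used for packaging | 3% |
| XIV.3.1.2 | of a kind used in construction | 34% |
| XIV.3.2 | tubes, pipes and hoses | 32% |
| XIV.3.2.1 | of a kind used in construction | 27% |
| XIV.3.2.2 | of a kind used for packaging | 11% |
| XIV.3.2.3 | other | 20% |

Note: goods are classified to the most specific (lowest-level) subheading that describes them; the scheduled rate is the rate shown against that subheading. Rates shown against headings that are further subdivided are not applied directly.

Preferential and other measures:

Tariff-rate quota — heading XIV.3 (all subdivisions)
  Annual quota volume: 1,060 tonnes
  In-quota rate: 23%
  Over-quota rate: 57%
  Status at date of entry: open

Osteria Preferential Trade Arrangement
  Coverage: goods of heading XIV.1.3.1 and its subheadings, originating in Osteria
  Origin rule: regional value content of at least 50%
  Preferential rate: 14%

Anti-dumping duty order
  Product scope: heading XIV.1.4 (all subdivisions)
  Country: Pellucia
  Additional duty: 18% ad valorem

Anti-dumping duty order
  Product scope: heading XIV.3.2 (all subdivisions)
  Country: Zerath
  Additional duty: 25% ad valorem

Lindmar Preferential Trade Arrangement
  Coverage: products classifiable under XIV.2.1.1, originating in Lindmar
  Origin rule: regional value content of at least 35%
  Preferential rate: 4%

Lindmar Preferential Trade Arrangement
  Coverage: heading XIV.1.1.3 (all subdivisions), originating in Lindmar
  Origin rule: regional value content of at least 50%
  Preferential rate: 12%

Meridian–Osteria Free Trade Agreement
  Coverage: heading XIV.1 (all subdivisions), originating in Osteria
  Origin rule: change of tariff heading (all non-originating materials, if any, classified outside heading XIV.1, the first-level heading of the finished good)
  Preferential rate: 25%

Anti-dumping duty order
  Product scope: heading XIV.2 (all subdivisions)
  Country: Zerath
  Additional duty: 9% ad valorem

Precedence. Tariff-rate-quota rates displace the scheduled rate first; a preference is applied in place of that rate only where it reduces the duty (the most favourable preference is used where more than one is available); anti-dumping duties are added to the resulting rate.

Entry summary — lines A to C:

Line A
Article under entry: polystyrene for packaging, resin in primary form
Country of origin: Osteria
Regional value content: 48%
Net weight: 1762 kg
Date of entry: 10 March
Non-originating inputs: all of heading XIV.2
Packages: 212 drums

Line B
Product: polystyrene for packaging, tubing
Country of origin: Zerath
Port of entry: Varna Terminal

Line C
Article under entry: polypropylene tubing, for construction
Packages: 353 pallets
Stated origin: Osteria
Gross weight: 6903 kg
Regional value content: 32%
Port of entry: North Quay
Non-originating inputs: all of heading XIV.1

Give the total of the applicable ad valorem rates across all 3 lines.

Line A: polystyrene → XIV.1; resin in primary form → XIV.1.1; for packaging → XIV.1.1.1. Scheduled 22%. Osteria agreement on XIV.1.3.1: XIV.1.1.1 not covered; Osteria agreement on XIV.1: CTH met → 25% available; preference 25% not lower than 22% → no reduction. → 22%.
Line B: polystyrene → XIV.1; tubing → XIV.1.4; for packaging → XIV.1.4.2. Scheduled 3%. No special measure applies. → 3%.
Line C: polypropylene → XIV.3; tubing → XIV.3.2; for construction → XIV.3.2.1. Scheduled 27%. quota on XIV.3 open → in-quota 23%; Osteria agreement on XIV.1.3.1: XIV.3.2.1 not covered; Osteria agreement on XIV.1: XIV.3.2.1 not covered. → 23%.
Sum: 22% + 3% + 23% = 48%.

48%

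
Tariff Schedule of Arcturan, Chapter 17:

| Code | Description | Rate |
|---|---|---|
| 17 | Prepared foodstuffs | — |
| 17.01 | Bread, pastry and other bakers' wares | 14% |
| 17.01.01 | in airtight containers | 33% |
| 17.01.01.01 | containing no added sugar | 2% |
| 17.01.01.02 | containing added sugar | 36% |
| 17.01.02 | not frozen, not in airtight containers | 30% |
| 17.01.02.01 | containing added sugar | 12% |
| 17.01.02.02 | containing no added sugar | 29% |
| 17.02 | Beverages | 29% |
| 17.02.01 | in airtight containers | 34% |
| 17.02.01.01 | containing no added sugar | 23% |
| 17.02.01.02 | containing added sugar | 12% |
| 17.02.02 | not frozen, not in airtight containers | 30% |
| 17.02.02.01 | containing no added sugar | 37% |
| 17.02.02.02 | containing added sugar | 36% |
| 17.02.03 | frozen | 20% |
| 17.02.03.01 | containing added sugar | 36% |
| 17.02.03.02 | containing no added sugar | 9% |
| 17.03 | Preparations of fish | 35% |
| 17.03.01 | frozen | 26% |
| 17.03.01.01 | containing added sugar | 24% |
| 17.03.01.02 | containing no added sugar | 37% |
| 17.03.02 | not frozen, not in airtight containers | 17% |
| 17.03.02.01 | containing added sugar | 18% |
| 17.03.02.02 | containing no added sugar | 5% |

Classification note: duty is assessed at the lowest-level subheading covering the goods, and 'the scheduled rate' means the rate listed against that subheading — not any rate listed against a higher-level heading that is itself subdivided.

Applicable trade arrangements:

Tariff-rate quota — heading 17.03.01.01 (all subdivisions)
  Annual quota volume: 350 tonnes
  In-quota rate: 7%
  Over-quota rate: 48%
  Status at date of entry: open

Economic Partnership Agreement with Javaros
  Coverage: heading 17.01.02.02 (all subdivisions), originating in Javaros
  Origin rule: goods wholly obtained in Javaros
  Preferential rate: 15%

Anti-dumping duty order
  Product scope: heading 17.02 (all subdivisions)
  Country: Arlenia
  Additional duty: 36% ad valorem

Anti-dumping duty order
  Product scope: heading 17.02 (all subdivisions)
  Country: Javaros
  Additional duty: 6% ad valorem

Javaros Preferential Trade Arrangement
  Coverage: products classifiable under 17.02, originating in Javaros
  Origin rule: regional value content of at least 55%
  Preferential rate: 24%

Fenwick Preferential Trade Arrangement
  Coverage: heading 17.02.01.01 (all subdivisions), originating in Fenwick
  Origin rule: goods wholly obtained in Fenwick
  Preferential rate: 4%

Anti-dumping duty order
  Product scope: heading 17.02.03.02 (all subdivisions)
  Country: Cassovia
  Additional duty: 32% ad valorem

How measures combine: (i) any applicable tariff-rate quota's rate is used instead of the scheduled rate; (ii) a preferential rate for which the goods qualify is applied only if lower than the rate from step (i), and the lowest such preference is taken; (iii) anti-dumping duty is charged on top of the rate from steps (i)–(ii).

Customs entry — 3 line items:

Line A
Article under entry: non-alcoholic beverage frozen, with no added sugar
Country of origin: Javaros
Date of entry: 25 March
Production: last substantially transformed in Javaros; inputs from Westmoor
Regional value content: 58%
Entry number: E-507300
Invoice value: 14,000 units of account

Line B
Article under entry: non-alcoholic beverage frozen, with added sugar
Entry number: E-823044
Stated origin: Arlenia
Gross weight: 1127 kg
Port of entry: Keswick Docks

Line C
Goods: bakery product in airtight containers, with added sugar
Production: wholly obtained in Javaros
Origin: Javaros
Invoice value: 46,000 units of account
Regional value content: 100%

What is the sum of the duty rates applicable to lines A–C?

123%

Line A: non-alcoholic beverage → 17.02; frozen → 17.02.03; with no added sugar → 17.02.03.02. Scheduled 9%. Javaros agreement on 17.01.02.02: 17.02.03.02 not covered; Javaros agreement on 17.02: RVC ≥ 55% → 24% available; preference 24% not lower than 9% → no reduction; anti-dumping (Javaros, 17.02): +6%; total 9% + 6% = 15%. → 15%.
Line B: non-alcoholic beverage → 17.02; frozen → 17.02.03; with added sugar → 17.02.03.01. Scheduled 36%. anti-dumping (Arlenia, 17.02): +36%; total 36% + 36% = 72%. → 72%.
Line C: bakery product → 17.01; in airtight containers → 17.01.01; with added sugar → 17.01.01.02. Scheduled 36%. Javaros agreement on 17.01.02.02: 17.01.01.02 not covered; Javaros agreement on 17.02: 17.01.01.02 not covered. → 36%.
Sum: 15% + 72% + 36% = 123%.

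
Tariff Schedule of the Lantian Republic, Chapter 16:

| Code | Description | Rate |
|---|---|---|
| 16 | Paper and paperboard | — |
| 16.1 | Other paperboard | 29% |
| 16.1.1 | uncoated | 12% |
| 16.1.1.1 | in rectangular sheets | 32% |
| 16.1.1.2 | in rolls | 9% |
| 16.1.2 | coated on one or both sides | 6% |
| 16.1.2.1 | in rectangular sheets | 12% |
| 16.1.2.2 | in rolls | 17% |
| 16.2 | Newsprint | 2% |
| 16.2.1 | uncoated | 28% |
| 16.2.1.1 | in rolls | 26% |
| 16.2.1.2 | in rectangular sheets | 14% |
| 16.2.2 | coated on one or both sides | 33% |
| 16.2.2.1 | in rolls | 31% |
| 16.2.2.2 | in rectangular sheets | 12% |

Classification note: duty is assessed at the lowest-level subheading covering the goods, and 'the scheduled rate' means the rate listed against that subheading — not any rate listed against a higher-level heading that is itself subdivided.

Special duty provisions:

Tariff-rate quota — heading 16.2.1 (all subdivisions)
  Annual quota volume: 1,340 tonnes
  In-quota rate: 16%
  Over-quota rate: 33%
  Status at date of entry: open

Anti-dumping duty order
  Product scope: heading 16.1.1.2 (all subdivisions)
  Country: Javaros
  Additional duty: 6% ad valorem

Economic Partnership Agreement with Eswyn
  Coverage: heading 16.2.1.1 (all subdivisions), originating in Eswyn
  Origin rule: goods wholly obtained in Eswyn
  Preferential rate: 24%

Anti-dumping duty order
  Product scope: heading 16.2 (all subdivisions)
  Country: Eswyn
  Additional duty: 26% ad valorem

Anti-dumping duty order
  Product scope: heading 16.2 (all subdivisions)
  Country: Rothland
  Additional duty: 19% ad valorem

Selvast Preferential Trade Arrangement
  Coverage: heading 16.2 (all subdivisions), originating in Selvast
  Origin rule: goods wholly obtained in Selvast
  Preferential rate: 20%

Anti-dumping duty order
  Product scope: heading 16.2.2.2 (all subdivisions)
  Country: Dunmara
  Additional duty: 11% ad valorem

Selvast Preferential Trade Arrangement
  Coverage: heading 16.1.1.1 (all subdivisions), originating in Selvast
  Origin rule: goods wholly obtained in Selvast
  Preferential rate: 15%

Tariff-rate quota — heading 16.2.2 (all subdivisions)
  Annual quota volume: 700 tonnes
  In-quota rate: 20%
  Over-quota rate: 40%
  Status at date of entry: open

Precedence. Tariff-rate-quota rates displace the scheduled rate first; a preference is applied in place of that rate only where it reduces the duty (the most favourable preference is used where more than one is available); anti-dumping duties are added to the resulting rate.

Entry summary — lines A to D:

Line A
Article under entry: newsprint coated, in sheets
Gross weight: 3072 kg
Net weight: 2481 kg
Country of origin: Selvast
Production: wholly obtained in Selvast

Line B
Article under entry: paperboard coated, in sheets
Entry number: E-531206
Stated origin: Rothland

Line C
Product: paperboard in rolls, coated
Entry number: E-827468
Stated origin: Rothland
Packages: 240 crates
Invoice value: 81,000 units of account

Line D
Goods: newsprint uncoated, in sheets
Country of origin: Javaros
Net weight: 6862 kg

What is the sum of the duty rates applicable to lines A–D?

65%

Line A: newsprint → 16.2; coated → 16.2.2; in sheets → 16.2.2.2. Scheduled 12%. quota on 16.2.2 open → in-quota 20%; Selvast agreement on 16.2: wholly obtained → 20% available; Selvast agreement on 16.1.1.1: 16.2.2.2 not covered; preference 20% not lower than 20% → no reduction. → 20%.
Line B: paperboard → 16.1; coated → 16.1.2; in sheets → 16.1.2.1. Scheduled 12%. No special measure applies. → 12%.
Line C: paperboard → 16.1; coated → 16.1.2; in rolls → 16.1.2.2. Scheduled 17%. No special measure applies. → 17%.
Line D: newsprint → 16.2; uncoated → 16.2.1; in sheets → 16.2.1.2. Scheduled 14%. quota on 16.2.1 open → in-quota 16%. → 16%.
Sum: 20% + 12% + 17% + 16% = 65%.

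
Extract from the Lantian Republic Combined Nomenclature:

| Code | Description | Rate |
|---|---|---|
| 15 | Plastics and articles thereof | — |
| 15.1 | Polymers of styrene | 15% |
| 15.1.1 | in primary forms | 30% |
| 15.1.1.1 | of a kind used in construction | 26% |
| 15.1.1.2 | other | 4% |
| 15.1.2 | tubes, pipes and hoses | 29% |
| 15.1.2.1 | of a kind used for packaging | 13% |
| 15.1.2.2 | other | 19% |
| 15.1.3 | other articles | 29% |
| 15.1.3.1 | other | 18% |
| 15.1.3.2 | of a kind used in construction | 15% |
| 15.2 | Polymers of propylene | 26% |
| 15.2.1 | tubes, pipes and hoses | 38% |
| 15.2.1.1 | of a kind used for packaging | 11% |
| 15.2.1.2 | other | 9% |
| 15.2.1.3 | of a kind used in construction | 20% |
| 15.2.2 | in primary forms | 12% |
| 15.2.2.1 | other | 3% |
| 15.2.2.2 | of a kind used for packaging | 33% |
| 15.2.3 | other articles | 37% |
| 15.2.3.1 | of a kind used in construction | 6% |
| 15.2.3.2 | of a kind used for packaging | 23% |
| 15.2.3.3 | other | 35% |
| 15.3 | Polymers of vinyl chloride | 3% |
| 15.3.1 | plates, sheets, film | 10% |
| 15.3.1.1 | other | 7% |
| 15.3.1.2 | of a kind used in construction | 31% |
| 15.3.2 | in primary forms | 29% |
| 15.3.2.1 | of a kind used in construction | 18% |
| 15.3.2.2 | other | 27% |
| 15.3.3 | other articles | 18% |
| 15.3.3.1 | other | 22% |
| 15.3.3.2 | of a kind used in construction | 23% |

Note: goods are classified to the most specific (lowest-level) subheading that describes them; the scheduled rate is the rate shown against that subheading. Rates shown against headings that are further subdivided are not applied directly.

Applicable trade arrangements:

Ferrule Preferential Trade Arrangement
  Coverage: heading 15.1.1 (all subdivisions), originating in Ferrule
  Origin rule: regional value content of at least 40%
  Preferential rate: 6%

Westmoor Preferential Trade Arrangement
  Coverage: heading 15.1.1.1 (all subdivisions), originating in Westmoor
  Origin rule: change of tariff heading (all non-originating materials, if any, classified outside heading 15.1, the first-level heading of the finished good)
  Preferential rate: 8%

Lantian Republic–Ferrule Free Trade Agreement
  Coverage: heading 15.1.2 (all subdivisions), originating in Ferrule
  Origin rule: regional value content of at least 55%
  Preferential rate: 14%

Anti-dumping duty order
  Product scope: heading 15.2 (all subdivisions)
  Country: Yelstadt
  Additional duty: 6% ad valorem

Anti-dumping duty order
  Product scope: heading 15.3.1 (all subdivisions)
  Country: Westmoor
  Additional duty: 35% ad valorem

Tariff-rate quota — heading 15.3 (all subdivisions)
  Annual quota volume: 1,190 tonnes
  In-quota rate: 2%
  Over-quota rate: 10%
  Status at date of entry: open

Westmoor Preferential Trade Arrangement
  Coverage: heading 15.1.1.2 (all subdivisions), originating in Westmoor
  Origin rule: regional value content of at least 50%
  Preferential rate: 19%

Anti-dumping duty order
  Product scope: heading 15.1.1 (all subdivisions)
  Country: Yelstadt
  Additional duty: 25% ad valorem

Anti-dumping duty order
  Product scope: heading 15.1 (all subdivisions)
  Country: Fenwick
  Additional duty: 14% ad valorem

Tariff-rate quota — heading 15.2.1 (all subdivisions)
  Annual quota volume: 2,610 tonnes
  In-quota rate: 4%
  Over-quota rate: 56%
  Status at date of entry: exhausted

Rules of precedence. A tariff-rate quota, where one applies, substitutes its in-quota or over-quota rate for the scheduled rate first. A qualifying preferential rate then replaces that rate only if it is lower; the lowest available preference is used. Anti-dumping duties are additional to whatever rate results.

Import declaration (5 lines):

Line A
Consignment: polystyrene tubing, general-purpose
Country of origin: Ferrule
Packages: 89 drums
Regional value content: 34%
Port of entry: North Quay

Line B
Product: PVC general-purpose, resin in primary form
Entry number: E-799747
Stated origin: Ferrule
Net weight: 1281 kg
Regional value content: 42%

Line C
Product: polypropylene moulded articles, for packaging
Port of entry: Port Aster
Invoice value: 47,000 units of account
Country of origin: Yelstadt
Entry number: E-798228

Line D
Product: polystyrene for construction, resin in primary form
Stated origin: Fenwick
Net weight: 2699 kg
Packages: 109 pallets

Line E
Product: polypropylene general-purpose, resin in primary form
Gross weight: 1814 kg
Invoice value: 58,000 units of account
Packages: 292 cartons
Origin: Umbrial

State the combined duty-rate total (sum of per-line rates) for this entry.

93%

Line A: polystyrene → 15.1; tubing → 15.1.2; general-purpose → 15.1.2.2. Scheduled 19%. Ferrule agreement on 15.1.1: 15.1.2.2 not covered; Ferrule agreement on 15.1.2: RVC < 55%. → 19%.
Line B: PVC → 15.3; resin in primary form → 15.3.2; general-purpose → 15.3.2.2. Scheduled 27%. quota on 15.3 open → in-quota 2%; Ferrule agreement on 15.1.1: 15.3.2.2 not covered; Ferrule agreement on 15.1.2: 15.3.2.2 not covered. → 2%.
Line C: polypropylene → 15.2; moulded articles → 15.2.3; for packaging → 15.2.3.2. Scheduled 23%. anti-dumping (Yelstadt, 15.2): +6%; total 23% + 6% = 29%. → 29%.
Line D: polystyrene → 15.1; resin in primary form → 15.1.1; for construction → 15.1.1.1. Scheduled 26%. anti-dumping (Fenwick, 15.1): +14%; total 26% + 14% = 40%. → 40%.
Line E: polypropylene → 15.2; resin in primary form → 15.2.2; general-purpose → 15.2.2.1. Scheduled 3%. No special measure applies. → 3%.
Sum: 19% + 2% + 29% + 40% + 3% = 93%.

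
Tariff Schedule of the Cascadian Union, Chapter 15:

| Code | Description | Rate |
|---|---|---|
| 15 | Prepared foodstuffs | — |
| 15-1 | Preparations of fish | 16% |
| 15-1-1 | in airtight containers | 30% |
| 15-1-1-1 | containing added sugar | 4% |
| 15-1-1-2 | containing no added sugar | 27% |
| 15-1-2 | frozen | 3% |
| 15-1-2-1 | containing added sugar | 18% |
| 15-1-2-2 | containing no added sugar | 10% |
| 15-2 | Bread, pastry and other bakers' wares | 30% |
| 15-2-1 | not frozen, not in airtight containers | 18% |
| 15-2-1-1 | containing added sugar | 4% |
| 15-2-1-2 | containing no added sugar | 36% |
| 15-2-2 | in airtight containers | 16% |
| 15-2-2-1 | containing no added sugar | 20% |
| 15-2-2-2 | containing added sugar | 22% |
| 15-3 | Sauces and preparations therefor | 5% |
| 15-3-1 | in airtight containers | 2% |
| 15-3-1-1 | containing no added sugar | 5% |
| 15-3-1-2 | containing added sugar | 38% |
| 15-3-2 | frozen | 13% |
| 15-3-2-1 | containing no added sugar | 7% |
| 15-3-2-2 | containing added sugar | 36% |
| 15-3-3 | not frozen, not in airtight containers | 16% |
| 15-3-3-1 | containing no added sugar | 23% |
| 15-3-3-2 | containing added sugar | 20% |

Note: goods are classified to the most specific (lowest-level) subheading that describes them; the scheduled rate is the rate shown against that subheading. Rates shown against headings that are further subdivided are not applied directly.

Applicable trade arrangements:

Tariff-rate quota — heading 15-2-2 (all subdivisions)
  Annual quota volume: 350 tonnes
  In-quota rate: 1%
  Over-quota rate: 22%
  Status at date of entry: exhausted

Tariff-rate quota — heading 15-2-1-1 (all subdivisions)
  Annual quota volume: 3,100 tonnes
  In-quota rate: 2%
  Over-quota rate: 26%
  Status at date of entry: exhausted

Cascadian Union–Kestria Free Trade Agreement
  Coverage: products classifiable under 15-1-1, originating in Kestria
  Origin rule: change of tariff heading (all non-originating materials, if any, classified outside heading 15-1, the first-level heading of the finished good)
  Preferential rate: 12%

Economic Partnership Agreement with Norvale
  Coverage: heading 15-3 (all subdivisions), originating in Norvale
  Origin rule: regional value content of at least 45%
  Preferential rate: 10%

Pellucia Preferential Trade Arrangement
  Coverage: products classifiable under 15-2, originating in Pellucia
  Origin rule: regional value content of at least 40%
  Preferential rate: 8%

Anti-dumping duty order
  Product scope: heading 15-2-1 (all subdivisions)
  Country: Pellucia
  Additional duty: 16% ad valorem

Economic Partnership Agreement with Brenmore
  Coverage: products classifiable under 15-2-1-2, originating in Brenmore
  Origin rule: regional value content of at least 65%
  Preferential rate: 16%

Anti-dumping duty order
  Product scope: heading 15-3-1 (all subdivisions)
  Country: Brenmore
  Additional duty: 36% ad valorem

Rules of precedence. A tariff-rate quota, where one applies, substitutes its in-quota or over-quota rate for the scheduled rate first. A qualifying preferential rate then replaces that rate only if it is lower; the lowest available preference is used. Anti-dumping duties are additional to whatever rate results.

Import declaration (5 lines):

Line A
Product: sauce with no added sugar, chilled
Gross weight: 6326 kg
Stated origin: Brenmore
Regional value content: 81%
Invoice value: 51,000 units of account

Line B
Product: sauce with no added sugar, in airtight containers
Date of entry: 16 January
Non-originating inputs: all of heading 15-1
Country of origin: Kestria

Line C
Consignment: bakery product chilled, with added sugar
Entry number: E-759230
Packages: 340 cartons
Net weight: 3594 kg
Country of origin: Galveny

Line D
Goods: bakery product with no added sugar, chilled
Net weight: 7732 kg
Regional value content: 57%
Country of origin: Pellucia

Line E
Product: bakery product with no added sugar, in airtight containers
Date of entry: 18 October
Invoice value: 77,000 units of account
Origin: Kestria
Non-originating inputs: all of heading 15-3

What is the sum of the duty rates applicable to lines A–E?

Line A: sauce → 15-3; chilled → 15-3-3; with no added sugar → 15-3-3-1. Scheduled 23%. Brenmore agreement on 15-2-1-2: 15-3-3-1 not covered. → 23%.
Line B: sauce → 15-3; in airtight containers → 15-3-1; with no added sugar → 15-3-1-1. Scheduled 5%. Kestria agreement on 15-1-1: 15-3-1-1 not covered. → 5%.
Line C: bakery product → 15-2; chilled → 15-2-1; with added sugar → 15-2-1-1. Scheduled 4%. quota on 15-2-1-1 exhausted → over-quota 26%. → 26%.
Line D: bakery product → 15-2; chilled → 15-2-1; with no added sugar → 15-2-1-2. Scheduled 36%. Pellucia agreement on 15-2: RVC ≥ 40% → 8% available; preferential 8%; anti-dumping (Pellucia, 15-2-1): +16%; total 8% + 16% = 24%. → 24%.
Line E: bakery product → 15-2; in airtight containers → 15-2-2; with no added sugar → 15-2-2-1. Scheduled 20%. quota on 15-2-2 exhausted → over-quota 22%; Kestria agreement on 15-1-1: 15-2-2-1 not covered. → 22%.
Sum: 23% + 5% + 26% + 24% + 22% = 100%.

100%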